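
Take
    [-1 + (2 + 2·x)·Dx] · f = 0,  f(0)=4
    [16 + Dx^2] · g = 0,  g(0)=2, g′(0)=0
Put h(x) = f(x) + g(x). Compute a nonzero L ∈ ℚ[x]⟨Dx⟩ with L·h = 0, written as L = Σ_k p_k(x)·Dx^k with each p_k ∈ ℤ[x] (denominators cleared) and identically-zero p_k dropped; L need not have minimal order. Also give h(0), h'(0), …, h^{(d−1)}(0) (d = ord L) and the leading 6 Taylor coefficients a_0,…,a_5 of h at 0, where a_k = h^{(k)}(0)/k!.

L = (-1072 - 2048·x - 1024·x^2) + (2016 + 6112·x + 6144·x^2 + 2048·x^3)·Dx + (-67 - 128·x - 64·x^2)·Dx^2 + (126 + 382·x + 384·x^2 + 128·x^3)·Dx^3  (order 3).
h: a_k = 6, 2, -33/2, 1/4, 2033/96, 7/64, …
ICs: h(0) = 6, h′(0) = 2, h′′(0) = -33.

f: a_k = 4, 2, -1/2, 1/4, -5/32, 7/64, …
g: a_k = 2, 0, -16, 0, 64/3, 0, …
h₀=f+g: left-lcm gives L₀, ord ≤ 3.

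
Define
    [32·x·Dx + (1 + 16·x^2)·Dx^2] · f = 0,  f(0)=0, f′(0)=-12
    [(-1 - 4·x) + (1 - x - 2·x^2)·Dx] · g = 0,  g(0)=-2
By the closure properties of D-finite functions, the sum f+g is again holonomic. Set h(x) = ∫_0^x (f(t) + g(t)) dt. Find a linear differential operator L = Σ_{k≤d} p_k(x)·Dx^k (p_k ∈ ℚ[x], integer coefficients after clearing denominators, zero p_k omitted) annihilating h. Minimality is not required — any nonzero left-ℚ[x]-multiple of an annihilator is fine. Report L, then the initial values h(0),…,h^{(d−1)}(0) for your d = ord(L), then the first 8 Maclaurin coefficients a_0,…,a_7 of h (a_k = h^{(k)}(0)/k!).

L = (96 - 384·x - 6912·x^2 - 15360·x^3 - 40704·x^4 - 12288·x^6)·Dx^2 + (-31 - 104·x + 392·x^2 - 736·x^3 - 14912·x^4 - 27904·x^5 - 3072·x^6 - 12288·x^7)·Dx^3 + (3 + 19·x + 128·x^2 + 152·x^3 + 1128·x^4 - 2496·x^5 - 2560·x^6 - 1024·x^7 - 2048·x^8)·Dx^4  (order 4).
h: a_k = 0, -2, -7, -2, 27/2, -22/5, -547/5, -86/7, …
ICs: h(0) = 0, h′(0) = -2, h′′(0) = -14, h′′′(0) = -12.

f: a_k = 0, -12, 0, 64, 0, -3072/5, 0, 49152/7, …
g: a_k = -2, -2, -6, -10, -22, -42, -86, -170, …
f+g: L₀ = lclm(L_f,L_g), ord ≤ 2+1.
∫: right-multiply L₀ by Dx.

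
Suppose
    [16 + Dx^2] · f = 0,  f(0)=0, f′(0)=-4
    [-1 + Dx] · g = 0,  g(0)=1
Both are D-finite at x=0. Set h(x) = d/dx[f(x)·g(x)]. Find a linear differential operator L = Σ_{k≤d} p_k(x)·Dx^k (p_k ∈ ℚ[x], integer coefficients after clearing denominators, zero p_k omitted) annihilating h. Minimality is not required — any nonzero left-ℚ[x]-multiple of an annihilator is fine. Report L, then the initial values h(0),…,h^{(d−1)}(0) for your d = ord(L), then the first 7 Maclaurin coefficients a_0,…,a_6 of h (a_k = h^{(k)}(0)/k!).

L = 17 - 2·Dx + Dx^2  (order 2).
h: a_k = -4, -8, 26, 40, -101/6, -611/15, -727/180, …
ICs: h(0) = -4, h′(0) = -8.

f: a_k = 0, -4, 0, 32/3, 0, -128/15, 0, …
g: a_k = 1, 1, 1/2, 1/6, 1/24, 1/120, 1/720, …
Product ⇒ symmetric product L₀, ord ≤ 2.
h=h₀': d/dx-closure on L₀ ⇒ L.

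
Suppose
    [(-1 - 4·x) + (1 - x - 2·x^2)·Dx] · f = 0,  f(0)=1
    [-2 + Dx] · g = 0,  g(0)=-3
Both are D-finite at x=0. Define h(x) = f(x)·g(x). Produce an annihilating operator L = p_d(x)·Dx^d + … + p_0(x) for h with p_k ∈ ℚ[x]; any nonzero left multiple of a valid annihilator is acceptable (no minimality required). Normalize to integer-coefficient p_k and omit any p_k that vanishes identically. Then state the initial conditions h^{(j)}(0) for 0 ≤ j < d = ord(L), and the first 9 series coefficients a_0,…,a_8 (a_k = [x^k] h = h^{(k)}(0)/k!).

f: a_k = 1, 1, 3, 5, 11, 21, 43, 85, 171, …
g: a_k = -3, -6, -6, -4, -2, -4/5, -4/15, -8/105, -2/105, …
h₀=f·g: eliminate ⇒ L₀, order ≤ 1·1.
L = (3 + 2·x - 4·x^2) + (-1 + x + 2·x^2)·Dx  (order 1).
h: a_k = -3, -9, -21, -43, -87, -869/5, -5221/15, -24351/35, -146149/105, …
ICs: h(0) = -3.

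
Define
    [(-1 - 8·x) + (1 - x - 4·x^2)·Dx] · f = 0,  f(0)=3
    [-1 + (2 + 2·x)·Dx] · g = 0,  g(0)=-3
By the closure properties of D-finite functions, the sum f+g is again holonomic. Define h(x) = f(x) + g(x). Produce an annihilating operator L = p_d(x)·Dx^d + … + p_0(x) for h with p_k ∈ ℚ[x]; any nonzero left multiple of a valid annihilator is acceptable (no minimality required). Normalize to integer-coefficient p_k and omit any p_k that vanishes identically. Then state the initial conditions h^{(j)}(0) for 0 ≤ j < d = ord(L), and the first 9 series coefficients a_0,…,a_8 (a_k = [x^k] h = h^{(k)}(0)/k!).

f: a_k = 3, 3, 15, 27, 87, 195, 543, 1323, 3495, …
g: a_k = -3, -3/2, 3/8, -3/16, 15/128, -21/256, 63/1024, -99/2048, 1287/32768, …
L₀ := lclm(L_f,L_g); ord L₀ ≤ 1+1.
L = (-21 - 75·x - 228·x^2 - 160·x^3) + (41 + 174·x + 609·x^2 + 872·x^3 + 400·x^4)·Dx + (-2 - 38·x - 30·x^2 + 198·x^3 + 352·x^4 + 160·x^5)·Dx^2  (order 2).
h: a_k = 0, 3/2, 123/8, 429/16, 11151/128, 49899/256, 556095/1024, 2709405/2048, 114525447/32768, …
ICs: h(0) = 0, h′(0) = 3/2.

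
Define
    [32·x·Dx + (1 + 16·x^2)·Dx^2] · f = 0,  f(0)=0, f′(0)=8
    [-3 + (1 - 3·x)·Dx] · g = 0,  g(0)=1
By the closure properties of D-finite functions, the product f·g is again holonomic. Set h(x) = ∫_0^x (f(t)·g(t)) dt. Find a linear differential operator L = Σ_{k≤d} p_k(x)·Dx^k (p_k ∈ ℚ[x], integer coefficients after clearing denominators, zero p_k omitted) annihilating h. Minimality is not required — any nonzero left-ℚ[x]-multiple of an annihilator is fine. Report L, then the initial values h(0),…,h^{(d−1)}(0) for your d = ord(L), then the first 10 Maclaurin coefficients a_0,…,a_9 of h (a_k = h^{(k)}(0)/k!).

L = 96·x·Dx + (6 - 32·x + 192·x^2)·Dx^2 + (-1 + 3·x - 16·x^2 + 48·x^3)·Dx^3  (order 3).
h: a_k = 0, 0, 4, 8, 22/3, 88/5, 1684/15, 10104/35, 6043/35, 48344/105, …
ICs: h(0) = 0, h′(0) = 0, h′′(0) = 8.

f: a_k = 0, 8, 0, -128/3, 0, 2048/5, 0, -32768/7, 0, 524288/9, …
g: a_k = 1, 3, 9, 27, 81, 243, 729, 2187, 6561, 19683, …
Product ⇒ symmetric product L₀, ord ≤ 2.
h=∫₀ˣh₀: take L = L₀·Dx.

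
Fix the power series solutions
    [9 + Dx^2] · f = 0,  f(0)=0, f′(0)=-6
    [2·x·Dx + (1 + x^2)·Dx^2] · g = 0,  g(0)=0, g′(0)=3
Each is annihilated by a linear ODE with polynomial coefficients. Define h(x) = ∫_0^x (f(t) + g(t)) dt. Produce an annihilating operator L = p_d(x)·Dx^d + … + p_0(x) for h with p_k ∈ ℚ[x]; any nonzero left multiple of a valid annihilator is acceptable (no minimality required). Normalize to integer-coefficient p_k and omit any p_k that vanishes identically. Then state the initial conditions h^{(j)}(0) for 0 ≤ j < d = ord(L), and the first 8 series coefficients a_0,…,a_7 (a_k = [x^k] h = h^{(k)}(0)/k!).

f: a_k = 0, -6, 0, 9, 0, -81/20, 0, 243/280, …
g: a_k = 0, 3, 0, -1, 0, 3/5, 0, -3/7, …
L₀ := lclm(L_f,L_g); ord L₀ ≤ 2+2.
h=∫h₀ ⇒ L = L₀·Dx.
L = (-54·x + 540·x^3 + 162·x^5)·Dx^2 + (63 + 279·x^2 + 297·x^4 + 81·x^6)·Dx^3 + (-6·x + 60·x^3 + 18·x^5)·Dx^4 + (7 + 31·x^2 + 33·x^4 + 9·x^6)·Dx^5  (order 5).
h: a_k = 0, 0, -3/2, 0, 2, 0, -23/40, 0, …
ICs: h(0) = 0, h′(0) = 0, h′′(0) = -3, h′′′(0) = 0, h′′′′(0) = 48.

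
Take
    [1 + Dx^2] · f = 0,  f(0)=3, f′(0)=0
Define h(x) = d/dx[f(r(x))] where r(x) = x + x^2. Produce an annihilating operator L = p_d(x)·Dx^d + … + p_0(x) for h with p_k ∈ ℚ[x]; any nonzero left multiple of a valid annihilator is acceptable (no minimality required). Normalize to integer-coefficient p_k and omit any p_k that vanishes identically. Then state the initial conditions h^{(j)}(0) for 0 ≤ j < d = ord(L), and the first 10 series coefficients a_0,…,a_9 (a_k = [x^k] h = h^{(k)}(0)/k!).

L = (13 + 8·x + 24·x^2 + 32·x^3 + 16·x^4) + (-6 - 12·x)·Dx + (1 + 4·x + 4·x^2)·Dx^2  (order 2).
h: a_k = 0, -3, -9, -11/2, 5/2, 179/40, 133/40, 841/1680, -417/560, -73081/120960, …
ICs: h(0) = 0, h′(0) = -3.

f: a_k = 3, 0, -3/2, 0, 1/8, 0, -1/240, 0, 1/13440, 0, …
h₀=f(r): pull back L_f along r ⇒ L₀.
h₀' ⇒ L via d/dx closure of L₀.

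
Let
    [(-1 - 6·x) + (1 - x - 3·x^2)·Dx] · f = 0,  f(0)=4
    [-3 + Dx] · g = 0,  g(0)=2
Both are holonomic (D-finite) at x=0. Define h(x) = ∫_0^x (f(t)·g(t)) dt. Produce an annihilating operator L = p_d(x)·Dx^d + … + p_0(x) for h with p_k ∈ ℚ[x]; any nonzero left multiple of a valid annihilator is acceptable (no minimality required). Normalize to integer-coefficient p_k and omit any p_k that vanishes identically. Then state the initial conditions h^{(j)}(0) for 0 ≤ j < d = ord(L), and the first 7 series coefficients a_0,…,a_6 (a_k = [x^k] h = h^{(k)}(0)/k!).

f: a_k = 4, 4, 16, 28, 76, 160, 388, …
g: a_k = 2, 6, 9, 9, 27/4, 81/20, 81/40, …
Sym-product of L_f,L_g gives L₀ (≤ ord 1).
h=∫₀ˣh₀: take L = L₀·Dx.
L = (4 + 3·x - 9·x^2)·Dx + (-1 + x + 3·x^2)·Dx^2  (order 2).
h: a_k = 0, 8, 16, 92/3, 56, 527/5, 3038/15, …
ICs: h(0) = 0, h′(0) = 8.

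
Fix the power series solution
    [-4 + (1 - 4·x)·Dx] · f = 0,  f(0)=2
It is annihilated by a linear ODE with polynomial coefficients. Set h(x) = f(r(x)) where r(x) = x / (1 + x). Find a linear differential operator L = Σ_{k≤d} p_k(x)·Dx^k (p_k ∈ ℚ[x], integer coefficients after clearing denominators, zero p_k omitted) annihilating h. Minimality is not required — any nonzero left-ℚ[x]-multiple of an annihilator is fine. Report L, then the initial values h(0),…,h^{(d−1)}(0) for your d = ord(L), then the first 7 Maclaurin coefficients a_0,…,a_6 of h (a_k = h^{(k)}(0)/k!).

f: a_k = 2, 8, 32, 128, 512, 2048, 8192, …
L₀ from L_f via x↦r, Dx↦r'^{-1}Dx.
L = 4 + (-1 + 2·x + 3·x^2)·Dx  (order 1).
h: a_k = 2, 8, 24, 72, 216, 648, 1944, …
ICs: h(0) = 2.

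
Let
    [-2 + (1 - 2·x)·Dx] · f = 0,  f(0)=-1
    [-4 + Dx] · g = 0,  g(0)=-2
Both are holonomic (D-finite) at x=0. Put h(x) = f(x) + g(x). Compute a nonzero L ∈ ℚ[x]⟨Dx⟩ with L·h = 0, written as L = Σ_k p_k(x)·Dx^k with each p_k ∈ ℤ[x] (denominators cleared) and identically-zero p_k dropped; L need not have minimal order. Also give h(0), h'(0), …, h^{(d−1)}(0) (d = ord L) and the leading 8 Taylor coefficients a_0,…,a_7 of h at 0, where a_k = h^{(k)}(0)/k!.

f: a_k = -1, -2, -4, -8, -16, -32, -64, -128, …
g: a_k = -2, -8, -16, -64/3, -64/3, -256/15, -512/45, -2048/315, …
h₀=f+g: left-lcm gives L₀, ord ≤ 2.
L = -32·x + (-4 + 32·x - 32·x^2)·Dx + (1 - 6·x + 8·x^2)·Dx^2  (order 2).
h: a_k = -3, -10, -20, -88/3, -112/3, -736/15, -3392/45, -42368/315, …
ICs: h(0) = -3, h′(0) = -10.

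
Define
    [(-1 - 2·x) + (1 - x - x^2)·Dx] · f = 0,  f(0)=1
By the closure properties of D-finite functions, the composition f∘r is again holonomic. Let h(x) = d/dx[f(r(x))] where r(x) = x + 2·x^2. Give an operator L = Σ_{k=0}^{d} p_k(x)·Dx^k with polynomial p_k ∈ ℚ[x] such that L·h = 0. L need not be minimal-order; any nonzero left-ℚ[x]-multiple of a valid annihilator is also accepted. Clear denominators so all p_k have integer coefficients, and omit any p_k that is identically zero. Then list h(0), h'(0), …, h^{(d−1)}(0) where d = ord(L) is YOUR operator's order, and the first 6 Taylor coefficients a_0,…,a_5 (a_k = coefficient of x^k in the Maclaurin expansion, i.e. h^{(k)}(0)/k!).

L = (8 + 42·x + 126·x^2 + 208·x^3 + 408·x^4 + 480·x^5 + 320·x^6) + (-1 - 5·x - 3·x^2 + 18·x^3 + 80·x^4 + 120·x^5 + 112·x^6 + 64·x^7)·Dx  (order 1).
h: a_k = 1, 8, 33, 124, 420, 1422, …
ICs: h(0) = 1.

f: a_k = 1, 1, 2, 3, 5, 8, …
Change of var in L_f (x↦r) gives L₀.
h=h₀': d/dx-closure on L₀ ⇒ L.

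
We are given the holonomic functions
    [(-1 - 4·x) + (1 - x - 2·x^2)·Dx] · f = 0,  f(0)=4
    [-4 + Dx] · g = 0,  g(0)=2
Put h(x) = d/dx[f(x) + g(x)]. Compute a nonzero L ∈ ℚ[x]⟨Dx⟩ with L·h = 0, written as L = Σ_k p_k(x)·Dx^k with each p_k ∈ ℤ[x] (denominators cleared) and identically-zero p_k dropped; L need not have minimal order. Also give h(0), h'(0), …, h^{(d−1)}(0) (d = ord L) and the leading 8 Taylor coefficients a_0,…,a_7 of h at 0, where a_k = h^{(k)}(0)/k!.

L = (12 + 240·x + 288·x^2 + 768·x^3 + 384·x^4) + (-7 - 56·x - 160·x^2 - 160·x^3 + 160·x^4 + 128·x^5)·Dx + (1 - x + 22·x^2 - 8·x^3 - 64·x^4 - 32·x^5)·Dx^2  (order 2).
h: a_k = 12, 56, 124, 784/3, 1516/3, 16504/15, 109148/45, 1731872/315, …
ICs: h(0) = 12, h′(0) = 56.

f: a_k = 4, 4, 12, 20, 44, 84, 172, 340, …
g: a_k = 2, 8, 16, 64/3, 64/3, 256/15, 512/45, 2048/315, …
Sum ⇒ L₀ = lclm(L_f,L_g) in ℚ(x)⟨Dx⟩.
Derive L from L₀ (diff closure).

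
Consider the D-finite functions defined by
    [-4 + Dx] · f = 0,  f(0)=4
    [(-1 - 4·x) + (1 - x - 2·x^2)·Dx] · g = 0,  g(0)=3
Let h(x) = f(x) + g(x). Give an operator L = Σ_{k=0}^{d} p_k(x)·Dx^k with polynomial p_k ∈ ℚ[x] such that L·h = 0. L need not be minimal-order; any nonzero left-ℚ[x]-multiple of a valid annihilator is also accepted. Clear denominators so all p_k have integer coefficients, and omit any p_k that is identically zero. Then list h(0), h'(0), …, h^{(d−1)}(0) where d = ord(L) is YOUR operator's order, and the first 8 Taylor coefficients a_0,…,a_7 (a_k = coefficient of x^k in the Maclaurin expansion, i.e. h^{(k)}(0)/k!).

f: a_k = 4, 16, 32, 128/3, 128/3, 512/15, 1024/45, 4096/315, …
g: a_k = 3, 3, 9, 15, 33, 63, 129, 255, …
L₀ := lclm(L_f,L_g); ord L₀ ≤ 1+1.
L = (8 + 192·x^2 + 128·x^3) + (10 - 44·x - 72·x^2 + 64·x^3 + 64·x^4)·Dx + (-3 + 11·x + 6·x^2 - 24·x^3 - 16·x^4)·Dx^2  (order 2).
h: a_k = 7, 19, 41, 173/3, 227/3, 1457/15, 6829/45, 84421/315, …
ICs: h(0) = 7, h′(0) = 19.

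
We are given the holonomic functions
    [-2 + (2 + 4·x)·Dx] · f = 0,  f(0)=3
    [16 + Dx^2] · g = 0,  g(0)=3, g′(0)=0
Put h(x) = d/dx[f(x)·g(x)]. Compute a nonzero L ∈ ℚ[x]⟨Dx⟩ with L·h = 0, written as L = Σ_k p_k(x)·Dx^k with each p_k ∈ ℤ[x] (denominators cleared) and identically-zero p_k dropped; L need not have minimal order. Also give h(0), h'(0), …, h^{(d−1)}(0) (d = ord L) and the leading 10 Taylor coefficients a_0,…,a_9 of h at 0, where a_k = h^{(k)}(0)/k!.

f: a_k = 3, 3, -3/2, 3/2, -15/8, 21/8, -63/16, 99/16, -1287/128, 2145/128, …
g: a_k = 3, 0, -24, 0, 32, 0, -256/15, 0, 512/105, 0, …
L₀ := L_f ⊗_s L_g (sym. prod.), ord ≤ 2.
h=h₀': d/dx-closure on L₀ ⇒ L.
L = (413 + 2688·x + 6784·x^2 + 8192·x^3 + 4096·x^4) + (-26 - 180·x - 384·x^2 - 256·x^3)·Dx + (19 + 140·x + 396·x^2 + 512·x^3 + 256·x^4)·Dx^2  (order 2).
h: a_k = 9, -153, -405/2, 1011/2, 2715/8, -15843/40, -26677/80, 199649/560, -1015983/4480, 20939279/40320, …
ICs: h(0) = 9, h′(0) = -153.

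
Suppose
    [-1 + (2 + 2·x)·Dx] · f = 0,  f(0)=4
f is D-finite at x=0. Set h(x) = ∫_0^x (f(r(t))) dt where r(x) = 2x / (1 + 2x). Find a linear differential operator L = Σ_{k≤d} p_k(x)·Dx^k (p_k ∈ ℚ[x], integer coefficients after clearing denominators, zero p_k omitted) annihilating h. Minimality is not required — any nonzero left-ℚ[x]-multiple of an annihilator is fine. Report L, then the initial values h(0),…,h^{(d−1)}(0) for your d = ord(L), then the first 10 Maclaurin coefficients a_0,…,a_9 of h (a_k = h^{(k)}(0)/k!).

L = -Dx + (1 + 6·x + 8·x^2)·Dx^2  (order 2).
h: a_k = 0, 4, 2, -10/3, 13/2, -141/10, 133/4, -2353/28, 7205/32, -182461/288, …
ICs: h(0) = 0, h′(0) = 4.

f: a_k = 4, 2, -1/2, 1/4, -5/32, 7/64, -21/256, 33/512, -429/8192, 715/16384, …
Change of var in L_f (x↦r) gives L₀.
∫: right-multiply L₀ by Dx.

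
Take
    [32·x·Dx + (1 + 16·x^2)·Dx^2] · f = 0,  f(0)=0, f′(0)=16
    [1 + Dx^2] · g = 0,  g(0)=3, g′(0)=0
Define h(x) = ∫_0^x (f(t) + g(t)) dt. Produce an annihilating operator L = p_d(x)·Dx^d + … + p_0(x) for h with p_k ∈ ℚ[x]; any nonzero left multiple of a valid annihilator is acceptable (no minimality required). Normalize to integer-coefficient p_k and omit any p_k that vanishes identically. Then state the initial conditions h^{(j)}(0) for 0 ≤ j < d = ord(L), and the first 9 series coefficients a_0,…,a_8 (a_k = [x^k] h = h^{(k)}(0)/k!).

L = (-6112·x + 99328·x^3 + 8192·x^5)·Dx^2 + (-31 + 1072·x^2 + 25344·x^4 + 4096·x^6)·Dx^3 + (-6112·x + 99328·x^3 + 8192·x^5)·Dx^4 + (-31 + 1072·x^2 + 25344·x^4 + 4096·x^6)·Dx^5  (order 5).
h: a_k = 0, 3, 8, -1/2, -64/3, 1/40, 2048/15, -1/1680, -8192/7, …
ICs: h(0) = 0, h′(0) = 3, h′′(0) = 16, h′′′(0) = -3, h′′′′(0) = -512.

f: a_k = 0, 16, 0, -256/3, 0, 4096/5, 0, -65536/7, 0, …
g: a_k = 3, 0, -3/2, 0, 1/8, 0, -1/240, 0, 1/13440, …
h₀=f+g: left-lcm gives L₀, ord ≤ 4.
h=∫h₀ ⇒ L = L₀·Dx.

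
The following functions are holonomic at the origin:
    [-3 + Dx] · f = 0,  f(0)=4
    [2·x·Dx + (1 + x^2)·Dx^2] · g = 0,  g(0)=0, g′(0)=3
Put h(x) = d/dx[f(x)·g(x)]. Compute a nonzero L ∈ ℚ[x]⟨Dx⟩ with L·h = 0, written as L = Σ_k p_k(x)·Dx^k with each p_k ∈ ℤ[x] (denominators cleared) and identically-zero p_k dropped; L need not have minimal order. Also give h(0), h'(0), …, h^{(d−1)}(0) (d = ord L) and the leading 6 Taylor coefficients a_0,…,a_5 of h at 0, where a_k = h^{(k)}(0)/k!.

f: a_k = 4, 12, 18, 18, 27/2, 81/10, …
g: a_k = 0, 3, 0, -1, 0, 3/5, …
f·g: L₀ = L_f ⊗_s L_g, ord ≤ 1·2.
Differentiate: ansatz ord ≤ ord L₀ ⇒ L.
L = (21 - 36·x + 72·x^2 - 36·x^3 + 27·x^4) + (-16 + 18·x - 42·x^2 + 18·x^3 - 18·x^4)·Dx + (3 - 2·x + 6·x^2 - 2·x^3 + 3·x^4)·Dx^2  (order 2).
h: a_k = 12, 72, 150, 168, 249/2, 81, …
ICs: h(0) = 12, h′(0) = 72.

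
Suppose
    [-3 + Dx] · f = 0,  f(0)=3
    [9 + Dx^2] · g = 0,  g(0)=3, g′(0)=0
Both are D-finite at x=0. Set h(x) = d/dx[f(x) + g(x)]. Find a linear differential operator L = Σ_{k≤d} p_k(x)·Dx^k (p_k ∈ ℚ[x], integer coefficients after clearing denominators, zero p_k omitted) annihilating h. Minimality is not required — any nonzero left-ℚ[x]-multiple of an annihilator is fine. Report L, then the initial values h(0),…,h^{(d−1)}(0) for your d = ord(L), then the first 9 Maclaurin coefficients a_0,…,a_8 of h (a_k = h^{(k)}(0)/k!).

f: a_k = 3, 9, 27/2, 27/2, 81/8, 243/40, 243/80, 729/560, 2187/4480, …
g: a_k = 3, 0, -27/2, 0, 81/8, 0, -243/80, 0, 2187/4480, …
L₀ := lclm(L_f,L_g); ord L₀ ≤ 1+2.
Differentiate: ansatz ord ≤ ord L₀ ⇒ L.
L = 27 - 9·Dx + 3·Dx^2 - Dx^3  (order 3).
h: a_k = 9, 0, 81/2, 81, 243/8, 0, 729/80, 2187/280, 6561/4480, …
ICs: h(0) = 9, h′(0) = 0, h′′(0) = 81.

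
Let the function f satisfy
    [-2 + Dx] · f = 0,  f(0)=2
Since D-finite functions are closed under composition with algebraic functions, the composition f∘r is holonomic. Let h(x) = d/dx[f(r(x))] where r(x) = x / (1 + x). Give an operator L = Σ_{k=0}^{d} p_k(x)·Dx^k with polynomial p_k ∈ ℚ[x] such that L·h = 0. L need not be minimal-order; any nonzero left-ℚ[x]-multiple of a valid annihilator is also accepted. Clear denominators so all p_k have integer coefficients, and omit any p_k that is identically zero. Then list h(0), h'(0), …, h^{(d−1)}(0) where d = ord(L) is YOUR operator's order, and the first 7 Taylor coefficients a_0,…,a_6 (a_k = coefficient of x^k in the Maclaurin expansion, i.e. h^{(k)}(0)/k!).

f: a_k = 2, 4, 4, 8/3, 4/3, 8/15, 8/45, …
f∘r: x↦r, Dx↦Dx/r' in L_f ⇒ L₀.
h₀' ⇒ L via d/dx closure of L₀.
L = -2·x + (-1 - 2·x - x^2)·Dx  (order 1).
h: a_k = 4, 0, -4, 16/3, -4, 16/15, 20/9, …
ICs: h(0) = 4.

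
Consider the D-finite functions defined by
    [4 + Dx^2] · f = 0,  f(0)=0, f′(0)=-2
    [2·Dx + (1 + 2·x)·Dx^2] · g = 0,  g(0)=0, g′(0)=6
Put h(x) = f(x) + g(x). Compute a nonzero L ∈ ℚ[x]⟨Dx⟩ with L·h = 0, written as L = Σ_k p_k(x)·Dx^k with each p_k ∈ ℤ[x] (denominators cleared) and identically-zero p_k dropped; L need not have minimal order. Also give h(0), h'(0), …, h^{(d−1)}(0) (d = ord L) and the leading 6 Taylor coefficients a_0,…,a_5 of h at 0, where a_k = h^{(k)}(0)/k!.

L = (56 + 32·x + 32·x^2)·Dx + (12 + 40·x + 48·x^2 + 32·x^3)·Dx^2 + (14 + 8·x + 8·x^2)·Dx^3 + (3 + 10·x + 12·x^2 + 8·x^3)·Dx^4  (order 4).
h: a_k = 0, 4, -6, 28/3, -12, 284/15, …
ICs: h(0) = 0, h′(0) = 4, h′′(0) = -12, h′′′(0) = 56.

f: a_k = 0, -2, 0, 4/3, 0, -4/15, …
g: a_k = 0, 6, -6, 8, -12, 96/5, …
h₀=f+g: left-lcm gives L₀, ord ≤ 4.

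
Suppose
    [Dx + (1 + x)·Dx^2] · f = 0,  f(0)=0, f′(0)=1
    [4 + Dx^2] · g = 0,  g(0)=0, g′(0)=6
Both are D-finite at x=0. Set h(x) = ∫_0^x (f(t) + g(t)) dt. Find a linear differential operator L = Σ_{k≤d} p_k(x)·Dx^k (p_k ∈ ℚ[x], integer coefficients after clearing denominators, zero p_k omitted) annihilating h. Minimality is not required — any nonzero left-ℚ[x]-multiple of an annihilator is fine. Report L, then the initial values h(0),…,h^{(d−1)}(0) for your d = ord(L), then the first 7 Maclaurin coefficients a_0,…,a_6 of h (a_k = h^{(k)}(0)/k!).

f: a_k = 0, 1, -1/2, 1/3, -1/4, 1/5, -1/6, …
g: a_k = 0, 6, 0, -4, 0, 4/5, 0, …
L₀ := lclm(L_f,L_g); ord L₀ ≤ 2+2.
Integrate: L := L₀·Dx.
L = (20 + 16·x + 8·x^2)·Dx^2 + (12 + 28·x + 24·x^2 + 8·x^3)·Dx^3 + (5 + 4·x + 2·x^2)·Dx^4 + (3 + 7·x + 6·x^2 + 2·x^3)·Dx^5  (order 5).
h: a_k = 0, 0, 7/2, -1/6, -11/12, -1/20, 1/6, …
ICs: h(0) = 0, h′(0) = 0, h′′(0) = 7, h′′′(0) = -1, h′′′′(0) = -22.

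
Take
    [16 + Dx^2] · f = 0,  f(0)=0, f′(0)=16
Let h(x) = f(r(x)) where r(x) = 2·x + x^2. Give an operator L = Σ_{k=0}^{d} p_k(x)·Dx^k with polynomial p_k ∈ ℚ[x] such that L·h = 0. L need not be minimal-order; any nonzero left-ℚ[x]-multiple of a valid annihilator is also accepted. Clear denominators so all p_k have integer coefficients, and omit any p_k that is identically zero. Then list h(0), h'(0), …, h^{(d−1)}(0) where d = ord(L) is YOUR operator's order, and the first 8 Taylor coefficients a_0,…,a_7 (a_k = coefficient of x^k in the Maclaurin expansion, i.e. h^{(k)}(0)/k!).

L = (64 + 192·x + 192·x^2 + 64·x^3) - Dx + (1 + x)·Dx^2  (order 2).
h: a_k = 0, 32, 16, -1024/3, -512, 12544/15, 2688, 335872/315, …
ICs: h(0) = 0, h′(0) = 32.

f: a_k = 0, 16, 0, -128/3, 0, 512/15, 0, -4096/315, …
L₀ from L_f via x↦r, Dx↦r'^{-1}Dx.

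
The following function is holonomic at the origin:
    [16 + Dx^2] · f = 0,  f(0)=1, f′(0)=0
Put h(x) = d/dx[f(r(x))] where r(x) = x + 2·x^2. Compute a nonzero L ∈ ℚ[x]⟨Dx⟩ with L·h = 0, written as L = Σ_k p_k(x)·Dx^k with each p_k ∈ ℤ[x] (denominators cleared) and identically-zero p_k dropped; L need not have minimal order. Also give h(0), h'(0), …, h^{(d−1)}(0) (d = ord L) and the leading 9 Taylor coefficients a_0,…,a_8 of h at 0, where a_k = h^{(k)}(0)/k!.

f: a_k = 1, 0, -8, 0, 32/3, 0, -256/45, 0, 512/315, …
L₀ from L_f via x↦r, Dx↦r'^{-1}Dx.
Differentiate: ansatz ord ≤ ord L₀ ⇒ L.
L = (64 + 256·x + 1536·x^2 + 4096·x^3 + 4096·x^4) + (-12 - 48·x)·Dx + (1 + 8·x + 16·x^2)·Dx^2  (order 2).
h: a_k = 0, -16, -96, -256/3, 1280/3, 22528/15, 28672/15, -425984/315, -278528/35, …
ICs: h(0) = 0, h′(0) = -16.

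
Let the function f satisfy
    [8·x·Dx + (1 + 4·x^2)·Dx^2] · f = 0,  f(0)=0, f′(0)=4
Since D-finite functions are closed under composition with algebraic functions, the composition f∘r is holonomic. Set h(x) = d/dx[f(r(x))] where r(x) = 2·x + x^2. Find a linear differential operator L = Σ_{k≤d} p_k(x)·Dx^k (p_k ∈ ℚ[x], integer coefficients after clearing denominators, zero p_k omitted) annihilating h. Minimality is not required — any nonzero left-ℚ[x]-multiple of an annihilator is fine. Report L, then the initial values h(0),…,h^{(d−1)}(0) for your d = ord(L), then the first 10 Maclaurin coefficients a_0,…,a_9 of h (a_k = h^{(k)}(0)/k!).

f: a_k = 0, 4, 0, -16/3, 0, 64/5, 0, -256/7, 0, 1024/9, …
Substitute x→r, Dx→(1/r')Dx; clear ⇒ L₀.
Derive L from L₀ (diff closure).
L = (-1 + 32·x + 64·x^2 + 48·x^3 + 12·x^4) + (1 + x + 16·x^2 + 32·x^3 + 20·x^4 + 4·x^5)·Dx  (order 1).
h: a_k = 8, 8, -128, -256, 1888, 6112, -25600, -126976, 304256, 2416768, …
ICs: h(0) = 8.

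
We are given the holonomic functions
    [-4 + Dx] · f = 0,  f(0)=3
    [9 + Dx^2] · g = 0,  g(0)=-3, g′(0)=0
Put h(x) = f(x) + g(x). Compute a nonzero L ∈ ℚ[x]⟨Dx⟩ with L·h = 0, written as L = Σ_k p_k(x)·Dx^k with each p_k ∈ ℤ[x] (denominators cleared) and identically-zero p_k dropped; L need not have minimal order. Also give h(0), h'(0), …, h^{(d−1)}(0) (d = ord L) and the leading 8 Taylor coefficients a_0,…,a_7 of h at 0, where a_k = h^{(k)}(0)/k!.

L = -36 + 9·Dx - 4·Dx^2 + Dx^3  (order 3).
h: a_k = 0, 12, 75/2, 32, 175/8, 128/5, 965/48, 1024/105, …
ICs: h(0) = 0, h′(0) = 12, h′′(0) = 75.

f: a_k = 3, 12, 24, 32, 32, 128/5, 256/15, 1024/105, …
g: a_k = -3, 0, 27/2, 0, -81/8, 0, 243/80, 0, …
Sum ⇒ L₀ = lclm(L_f,L_g) in ℚ(x)⟨Dx⟩.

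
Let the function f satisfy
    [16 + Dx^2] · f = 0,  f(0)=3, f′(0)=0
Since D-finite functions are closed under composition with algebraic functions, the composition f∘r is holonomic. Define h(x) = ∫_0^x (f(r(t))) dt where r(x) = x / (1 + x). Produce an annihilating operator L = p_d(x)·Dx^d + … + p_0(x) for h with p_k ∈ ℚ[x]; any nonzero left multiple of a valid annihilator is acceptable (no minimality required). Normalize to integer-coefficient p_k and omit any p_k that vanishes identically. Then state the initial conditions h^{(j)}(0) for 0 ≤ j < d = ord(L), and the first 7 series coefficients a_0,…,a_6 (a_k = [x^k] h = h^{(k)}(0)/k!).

L = 16·Dx + (2 + 6·x + 6·x^2 + 2·x^3)·Dx^2 + (1 + 4·x + 6·x^2 + 4·x^3 + x^4)·Dx^3  (order 3).
h: a_k = 0, 3, 0, -8, 12, -8, -16/3, …
ICs: h(0) = 0, h′(0) = 3, h′′(0) = 0.

f: a_k = 3, 0, -24, 0, 32, 0, -256/15, …
h₀=f(r): pull back L_f along r ⇒ L₀.
∫: right-multiply L₀ by Dx.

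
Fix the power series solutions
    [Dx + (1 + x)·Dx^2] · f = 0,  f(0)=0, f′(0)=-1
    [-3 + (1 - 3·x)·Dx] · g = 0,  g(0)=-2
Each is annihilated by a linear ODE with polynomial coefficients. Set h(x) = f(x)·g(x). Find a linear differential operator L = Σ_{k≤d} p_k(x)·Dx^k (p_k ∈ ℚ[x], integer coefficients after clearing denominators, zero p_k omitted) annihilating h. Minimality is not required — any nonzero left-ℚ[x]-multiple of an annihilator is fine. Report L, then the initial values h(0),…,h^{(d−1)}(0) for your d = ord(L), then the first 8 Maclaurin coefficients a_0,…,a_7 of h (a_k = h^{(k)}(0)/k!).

L = 3 + (5 + 9·x)·Dx + (-1 + 2·x + 3·x^2)·Dx^2  (order 2).
h: a_k = 0, 2, 5, 47/3, 93/2, 1399/10, 12581/30, 88087/70, …
ICs: h(0) = 0, h′(0) = 2.

f: a_k = 0, -1, 1/2, -1/3, 1/4, -1/5, 1/6, -1/7, …
g: a_k = -2, -6, -18, -54, -162, -486, -1458, -4374, …
Sym-product of L_f,L_g gives L₀ (≤ ord 2).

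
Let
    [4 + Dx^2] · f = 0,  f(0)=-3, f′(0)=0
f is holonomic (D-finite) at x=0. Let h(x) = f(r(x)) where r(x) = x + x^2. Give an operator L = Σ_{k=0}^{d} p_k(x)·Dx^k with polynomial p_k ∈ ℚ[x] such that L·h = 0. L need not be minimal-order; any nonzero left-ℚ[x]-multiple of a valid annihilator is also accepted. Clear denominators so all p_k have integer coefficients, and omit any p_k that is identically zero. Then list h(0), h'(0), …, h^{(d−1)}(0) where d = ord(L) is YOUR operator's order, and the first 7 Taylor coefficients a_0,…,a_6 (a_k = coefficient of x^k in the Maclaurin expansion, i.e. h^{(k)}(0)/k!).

f: a_k = -3, 0, 6, 0, -2, 0, 4/15, …
Change of var in L_f (x↦r) gives L₀.
L = (4 + 24·x + 48·x^2 + 32·x^3) - 2·Dx + (1 + 2·x)·Dx^2  (order 2).
h: a_k = -3, 0, 6, 12, 4, -8, -176/15, …
ICs: h(0) = -3, h′(0) = 0.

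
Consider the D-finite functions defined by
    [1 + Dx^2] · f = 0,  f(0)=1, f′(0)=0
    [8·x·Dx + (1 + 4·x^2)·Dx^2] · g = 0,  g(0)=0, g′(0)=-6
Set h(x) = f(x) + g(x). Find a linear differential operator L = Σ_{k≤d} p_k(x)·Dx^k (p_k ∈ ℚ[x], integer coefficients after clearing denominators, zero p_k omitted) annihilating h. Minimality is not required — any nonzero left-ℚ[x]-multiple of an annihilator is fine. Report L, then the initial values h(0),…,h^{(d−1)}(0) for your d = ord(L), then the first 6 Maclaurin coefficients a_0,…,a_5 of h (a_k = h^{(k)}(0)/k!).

f: a_k = 1, 0, -1/2, 0, 1/24, 0, …
g: a_k = 0, -6, 0, 8, 0, -96/5, …
L₀ := lclm(L_f,L_g); ord L₀ ≤ 2+2.
L = (-376·x + 1600·x^3 + 128·x^5)·Dx + (-7 + 76·x^2 + 432·x^4 + 64·x^6)·Dx^2 + (-376·x + 1600·x^3 + 128·x^5)·Dx^3 + (-7 + 76·x^2 + 432·x^4 + 64·x^6)·Dx^4  (order 4).
h: a_k = 1, -6, -1/2, 8, 1/24, -96/5, …
ICs: h(0) = 1, h′(0) = -6, h′′(0) = -1, h′′′(0) = 48.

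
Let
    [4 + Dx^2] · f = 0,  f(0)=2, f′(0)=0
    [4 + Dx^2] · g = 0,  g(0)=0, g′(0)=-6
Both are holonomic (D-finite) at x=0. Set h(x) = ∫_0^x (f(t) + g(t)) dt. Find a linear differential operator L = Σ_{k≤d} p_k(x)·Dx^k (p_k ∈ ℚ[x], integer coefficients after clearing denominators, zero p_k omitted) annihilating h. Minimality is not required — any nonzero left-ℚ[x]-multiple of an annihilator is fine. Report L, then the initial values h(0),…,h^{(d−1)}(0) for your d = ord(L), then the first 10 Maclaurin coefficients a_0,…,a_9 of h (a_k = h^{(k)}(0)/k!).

f: a_k = 2, 0, -4, 0, 4/3, 0, -8/45, 0, 4/315, 0, …
g: a_k = 0, -6, 0, 4, 0, -4/5, 0, 8/105, 0, -4/945, …
L₀ := lclm(L_f,L_g); ord L₀ ≤ 2+2.
h=∫h₀ ⇒ L = L₀·Dx.
L = 4·Dx + Dx^3  (order 3).
h: a_k = 0, 2, -3, -4/3, 1, 4/15, -2/15, -8/315, 1/105, 4/2835, …
ICs: h(0) = 0, h′(0) = 2, h′′(0) = -6.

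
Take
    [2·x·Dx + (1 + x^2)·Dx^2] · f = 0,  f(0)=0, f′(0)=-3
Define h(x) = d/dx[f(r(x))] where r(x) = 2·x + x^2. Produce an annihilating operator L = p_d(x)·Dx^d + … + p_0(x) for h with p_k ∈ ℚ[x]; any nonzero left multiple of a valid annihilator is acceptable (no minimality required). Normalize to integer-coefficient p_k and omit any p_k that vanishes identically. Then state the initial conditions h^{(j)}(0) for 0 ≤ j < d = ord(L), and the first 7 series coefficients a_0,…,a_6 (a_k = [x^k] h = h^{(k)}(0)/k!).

f: a_k = 0, -3, 0, 1, 0, -3/5, 0, …
f∘r: x↦r, Dx↦Dx/r' in L_f ⇒ L₀.
h=h₀': d/dx-closure on L₀ ⇒ L.
L = (-1 + 8·x + 16·x^2 + 12·x^3 + 3·x^4) + (1 + x + 4·x^2 + 8·x^3 + 5·x^4 + x^5)·Dx  (order 1).
h: a_k = -6, -6, 24, 48, -66, -282, 48, …
ICs: h(0) = -6.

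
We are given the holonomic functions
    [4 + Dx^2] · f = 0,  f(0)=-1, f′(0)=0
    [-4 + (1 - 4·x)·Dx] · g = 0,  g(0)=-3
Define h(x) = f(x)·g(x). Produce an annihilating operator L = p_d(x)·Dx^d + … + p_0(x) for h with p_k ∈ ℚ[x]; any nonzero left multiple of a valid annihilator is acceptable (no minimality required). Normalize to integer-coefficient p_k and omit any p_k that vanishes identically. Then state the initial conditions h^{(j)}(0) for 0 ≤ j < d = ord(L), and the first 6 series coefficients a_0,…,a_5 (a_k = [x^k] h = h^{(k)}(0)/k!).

f: a_k = -1, 0, 2, 0, -2/3, 0, …
g: a_k = -3, -12, -48, -192, -768, -3072, …
Product ⇒ symmetric product L₀, ord ≤ 2.
L = (-4 + 16·x) + 8·Dx + (-1 + 4·x)·Dx^2  (order 2).
h: a_k = 3, 12, 42, 168, 674, 2696, …
ICs: h(0) = 3, h′(0) = 12.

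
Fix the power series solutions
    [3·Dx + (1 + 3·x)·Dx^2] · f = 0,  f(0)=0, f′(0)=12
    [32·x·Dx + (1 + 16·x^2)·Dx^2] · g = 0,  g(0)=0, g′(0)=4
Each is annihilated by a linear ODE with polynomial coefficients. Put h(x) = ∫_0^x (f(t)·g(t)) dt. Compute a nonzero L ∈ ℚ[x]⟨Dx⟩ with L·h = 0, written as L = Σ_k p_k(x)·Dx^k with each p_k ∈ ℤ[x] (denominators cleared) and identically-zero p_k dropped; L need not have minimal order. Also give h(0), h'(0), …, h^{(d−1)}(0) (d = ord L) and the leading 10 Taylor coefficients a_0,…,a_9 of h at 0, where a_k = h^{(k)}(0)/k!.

f: a_k = 0, 12, -18, 36, -81, 972/5, -486, 8748/7, -6561/2, 8748, …
g: a_k = 0, 4, 0, -64/3, 0, 1024/5, 0, -16384/7, 0, 262144/9, …
L₀ := L_f ⊗_s L_g (sym. prod.), ord ≤ 4.
∫: right-multiply L₀ by Dx.
L = (15744 + 89280·x + 811008·x^2 + 5299200·x^3 + 13271040·x^4 + 17252352·x^5 + 21233664·x^7)·Dx^2 + (4258 + 91200·x + 775488·x^2 + 4635648·x^3 + 18247680·x^4 + 41140224·x^5 + 46448640·x^6 + 21233664·x^7 + 74317824·x^8)·Dx^3 + (492 + 12548·x + 131328·x^2 + 747968·x^3 + 3219456·x^4 + 10146816·x^5 + 21233664·x^6 + 24920064·x^7 + 21233664·x^8 + 42467328·x^9)·Dx^4 + (73 + 822·x + 6161·x^2 + 34944·x^3 + 151168·x^4 + 500736·x^5 + 1322496·x^6 + 2654208·x^7 + 3244032·x^8 + 3538944·x^9 + 5308416·x^10)·Dx^5  (order 5).
h: a_k = 0, 0, 0, 16, -18, -112/5, 10, 12336/35, -2439/5, -33104/15, …
ICs: h(0) = 0, h′(0) = 0, h′′(0) = 0, h′′′(0) = 96, h′′′′(0) = -432.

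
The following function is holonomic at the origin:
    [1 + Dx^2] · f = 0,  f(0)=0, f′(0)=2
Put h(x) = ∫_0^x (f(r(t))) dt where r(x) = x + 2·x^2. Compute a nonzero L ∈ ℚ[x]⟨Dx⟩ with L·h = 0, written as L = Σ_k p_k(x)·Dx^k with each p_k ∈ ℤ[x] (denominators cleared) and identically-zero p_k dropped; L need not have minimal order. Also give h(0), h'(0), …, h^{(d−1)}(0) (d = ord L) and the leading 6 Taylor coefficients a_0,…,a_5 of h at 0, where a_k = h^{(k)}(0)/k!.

f: a_k = 0, 2, 0, -1/3, 0, 1/60, …
h₀=f(r): pull back L_f along r ⇒ L₀.
h=∫h₀ ⇒ L = L₀·Dx.
L = (1 + 12·x + 48·x^2 + 64·x^3)·Dx - 4·Dx^2 + (1 + 4·x)·Dx^3  (order 3).
h: a_k = 0, 0, 1, 4/3, -1/12, -2/5, …
ICs: h(0) = 0, h′(0) = 0, h′′(0) = 2.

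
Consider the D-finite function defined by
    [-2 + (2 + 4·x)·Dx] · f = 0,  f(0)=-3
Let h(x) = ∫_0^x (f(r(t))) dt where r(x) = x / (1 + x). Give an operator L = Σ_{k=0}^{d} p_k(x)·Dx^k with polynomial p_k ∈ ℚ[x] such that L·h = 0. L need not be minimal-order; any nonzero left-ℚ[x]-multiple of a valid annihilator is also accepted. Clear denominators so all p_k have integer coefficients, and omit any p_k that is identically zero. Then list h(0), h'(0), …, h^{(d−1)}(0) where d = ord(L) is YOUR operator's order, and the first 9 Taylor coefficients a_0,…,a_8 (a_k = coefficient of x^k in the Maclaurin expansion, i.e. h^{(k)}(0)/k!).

L = -Dx + (1 + 4·x + 3·x^2)·Dx^2  (order 2).
h: a_k = 0, -3, -3/2, 3/2, -15/8, 111/40, -75/16, 981/112, -2259/128, …
ICs: h(0) = 0, h′(0) = -3.

f: a_k = -3, -3, 3/2, -3/2, 15/8, -21/8, 63/16, -99/16, 1287/128, …
Change of var in L_f (x↦r) gives L₀.
Integrate: L := L₀·Dx.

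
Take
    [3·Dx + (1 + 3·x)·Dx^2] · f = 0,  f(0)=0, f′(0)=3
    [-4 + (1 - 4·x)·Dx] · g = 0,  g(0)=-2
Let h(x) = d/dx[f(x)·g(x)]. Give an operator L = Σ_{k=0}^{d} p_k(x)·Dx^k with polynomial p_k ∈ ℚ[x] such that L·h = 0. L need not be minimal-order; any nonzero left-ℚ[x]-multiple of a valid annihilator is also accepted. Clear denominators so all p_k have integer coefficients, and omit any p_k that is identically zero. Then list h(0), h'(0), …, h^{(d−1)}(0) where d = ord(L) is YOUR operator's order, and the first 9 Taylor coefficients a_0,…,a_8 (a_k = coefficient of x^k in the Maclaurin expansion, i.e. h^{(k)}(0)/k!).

f: a_k = 0, 3, -9/2, 9, -81/4, 243/5, -243/2, 2187/7, -6561/8, …
g: a_k = -2, -8, -32, -128, -512, -2048, -8192, -32768, -131072, …
L₀ := L_f ⊗_s L_g (sym. prod.), ord ≤ 2.
h=h₀': d/dx-closure on L₀ ⇒ L.
L = 48 + (6 + 60·x)·Dx + (-1 + x + 12·x^2)·Dx^2  (order 2).
h: a_k = -6, -30, -234, -1086, -5916, -134694/5, -650442/5, -20354874/35, -92974743/35, …
ICs: h(0) = -6, h′(0) = -30.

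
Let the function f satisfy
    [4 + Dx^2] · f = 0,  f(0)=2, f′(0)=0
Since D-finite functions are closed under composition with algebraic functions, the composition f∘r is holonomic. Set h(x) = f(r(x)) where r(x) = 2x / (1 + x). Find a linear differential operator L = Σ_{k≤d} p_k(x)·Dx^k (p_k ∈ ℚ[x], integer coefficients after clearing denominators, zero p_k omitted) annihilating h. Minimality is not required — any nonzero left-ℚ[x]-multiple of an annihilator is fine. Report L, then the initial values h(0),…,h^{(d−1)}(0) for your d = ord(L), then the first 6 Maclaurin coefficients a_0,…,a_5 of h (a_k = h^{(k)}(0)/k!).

L = 16 + (2 + 6·x + 6·x^2 + 2·x^3)·Dx + (1 + 4·x + 6·x^2 + 4·x^3 + x^4)·Dx^2  (order 2).
h: a_k = 2, 0, -16, 32, -80/3, -64/3, …
ICs: h(0) = 2, h′(0) = 0.

f: a_k = 2, 0, -4, 0, 4/3, 0, …
h₀=f(r): pull back L_f along r ⇒ L₀.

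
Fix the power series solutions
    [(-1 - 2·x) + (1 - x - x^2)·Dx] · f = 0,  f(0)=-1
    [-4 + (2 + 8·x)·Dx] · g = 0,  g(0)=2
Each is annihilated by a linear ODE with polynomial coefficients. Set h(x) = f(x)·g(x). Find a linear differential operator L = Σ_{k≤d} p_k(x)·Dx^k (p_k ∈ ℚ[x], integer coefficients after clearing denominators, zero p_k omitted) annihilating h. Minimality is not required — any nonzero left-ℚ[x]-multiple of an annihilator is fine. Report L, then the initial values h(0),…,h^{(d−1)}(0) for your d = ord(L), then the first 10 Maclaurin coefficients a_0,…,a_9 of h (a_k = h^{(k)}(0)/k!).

L = (3 + 4·x + 6·x^2) + (-1 - 3·x + 5·x^2 + 4·x^3)·Dx  (order 1).
h: a_k = -2, -6, -4, -18, -2, -76, 90, -514, 1292, -4942, …
ICs: h(0) = -2.

f: a_k = -1, -1, -2, -3, -5, -8, -13, -21, -34, -55, …
g: a_k = 2, 4, -4, 8, -20, 56, -168, 528, -1716, 5720, …
Product ⇒ symmetric product L₀, ord ≤ 1.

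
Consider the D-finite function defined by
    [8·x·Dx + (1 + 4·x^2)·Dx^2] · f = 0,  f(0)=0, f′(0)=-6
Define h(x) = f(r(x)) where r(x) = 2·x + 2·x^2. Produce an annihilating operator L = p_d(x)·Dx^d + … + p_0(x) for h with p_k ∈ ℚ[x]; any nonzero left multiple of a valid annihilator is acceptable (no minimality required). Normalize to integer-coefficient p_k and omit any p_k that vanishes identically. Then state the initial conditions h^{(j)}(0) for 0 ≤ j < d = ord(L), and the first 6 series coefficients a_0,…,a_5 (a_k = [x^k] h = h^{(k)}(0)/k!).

f: a_k = 0, -6, 0, 8, 0, -96/5, …
f∘r: x↦r, Dx↦Dx/r' in L_f ⇒ L₀.
L = (-2 + 32·x + 128·x^2 + 192·x^3 + 96·x^4)·Dx + (1 + 2·x + 16·x^2 + 64·x^3 + 80·x^4 + 32·x^5)·Dx^2  (order 2).
h: a_k = 0, -12, -12, 64, 192, -2112/5, …
ICs: h(0) = 0, h′(0) = -12.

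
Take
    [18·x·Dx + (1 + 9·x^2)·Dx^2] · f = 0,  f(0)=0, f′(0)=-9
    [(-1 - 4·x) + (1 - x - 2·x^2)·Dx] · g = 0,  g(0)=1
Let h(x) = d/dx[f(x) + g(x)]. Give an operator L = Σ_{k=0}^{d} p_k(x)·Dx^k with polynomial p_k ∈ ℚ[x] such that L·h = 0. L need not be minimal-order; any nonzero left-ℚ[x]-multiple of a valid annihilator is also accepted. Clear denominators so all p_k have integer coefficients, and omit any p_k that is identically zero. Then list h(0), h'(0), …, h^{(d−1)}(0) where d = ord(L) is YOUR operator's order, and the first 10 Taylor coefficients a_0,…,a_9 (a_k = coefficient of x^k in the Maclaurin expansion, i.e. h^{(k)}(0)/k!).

L = (18 - 72·x - 918·x^2 - 1872·x^3 - 4608·x^4 - 1296·x^6) + (-8 - 30·x - 278·x^3 - 1788·x^4 - 3216·x^5 - 324·x^6 - 1296·x^7)·Dx + (1 + 4·x + 24·x^2 + 4·x^3 + 103·x^4 - 300·x^5 - 312·x^6 - 108·x^7 - 216·x^8)·Dx^2  (order 2).
h: a_k = -8, 6, 96, 44, -624, 258, 7156, 1368, -55980, 6830, …
ICs: h(0) = -8, h′(0) = 6.

f: a_k = 0, -9, 0, 27, 0, -729/5, 0, 6561/7, 0, -6561, …
g: a_k = 1, 1, 3, 5, 11, 21, 43, 85, 171, 341, …
f+g: L₀ = lclm(L_f,L_g), ord ≤ 2+1.
h₀' ⇒ L via d/dx closure of L₀.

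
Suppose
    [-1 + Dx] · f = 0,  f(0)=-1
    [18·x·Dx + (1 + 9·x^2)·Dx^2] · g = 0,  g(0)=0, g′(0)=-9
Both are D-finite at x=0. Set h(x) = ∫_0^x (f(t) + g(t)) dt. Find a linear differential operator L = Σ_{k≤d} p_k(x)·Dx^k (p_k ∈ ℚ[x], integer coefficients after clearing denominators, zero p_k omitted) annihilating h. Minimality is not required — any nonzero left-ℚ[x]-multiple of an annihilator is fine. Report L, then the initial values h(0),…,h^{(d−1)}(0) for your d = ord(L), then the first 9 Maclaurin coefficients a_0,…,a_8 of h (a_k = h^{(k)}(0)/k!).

L = (18 - 18·x - 486·x^2 - 162·x^3)·Dx^2 + (-19 + 468·x^2 - 81·x^4)·Dx^3 + (1 + 18·x + 18·x^2 + 162·x^3 + 81·x^4)·Dx^4  (order 4).
h: a_k = 0, -1, -5, -1/6, 161/24, -1/120, -17497/720, -1/5040, 4723919/40320, …
ICs: h(0) = 0, h′(0) = -1, h′′(0) = -10, h′′′(0) = -1.

f: a_k = -1, -1, -1/2, -1/6, -1/24, -1/120, -1/720, -1/5040, -1/40320, …
g: a_k = 0, -9, 0, 27, 0, -729/5, 0, 6561/7, 0, …
f+g: L₀ = lclm(L_f,L_g), ord ≤ 1+2.
h=∫₀ˣh₀: take L = L₀·Dx.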